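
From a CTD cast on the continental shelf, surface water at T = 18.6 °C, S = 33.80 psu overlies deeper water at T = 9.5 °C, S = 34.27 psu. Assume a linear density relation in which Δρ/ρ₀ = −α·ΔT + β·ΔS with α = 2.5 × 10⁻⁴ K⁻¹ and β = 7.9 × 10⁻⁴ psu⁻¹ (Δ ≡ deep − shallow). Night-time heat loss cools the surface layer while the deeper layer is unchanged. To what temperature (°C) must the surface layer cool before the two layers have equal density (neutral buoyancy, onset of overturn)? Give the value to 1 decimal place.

8.0 °C

Neutral buoyancy requires Δρ = 0, i.e. −α(T_deep − T_surf′) + β(S_deep − S_surf) = 0.
T_surf′ = T_deep − (β/α)·ΔS = 9.5 − (7.9 × 10⁻⁴/2.5 × 10⁻⁴)·(+0.47) = 8.015 °C.
Cooling required: 18.6 − (8.015) = 10.585 °C.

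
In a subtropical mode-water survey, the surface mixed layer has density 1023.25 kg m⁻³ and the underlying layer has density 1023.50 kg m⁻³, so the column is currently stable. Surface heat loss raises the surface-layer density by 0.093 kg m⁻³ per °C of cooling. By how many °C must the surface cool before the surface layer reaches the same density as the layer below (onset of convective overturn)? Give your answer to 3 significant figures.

2.69 °C

Density deficit of the surface layer: 1023.50 − 1023.25 = 0.25 kg m⁻³.
Required change = 0.25 / 0.093 = 2.69 °C.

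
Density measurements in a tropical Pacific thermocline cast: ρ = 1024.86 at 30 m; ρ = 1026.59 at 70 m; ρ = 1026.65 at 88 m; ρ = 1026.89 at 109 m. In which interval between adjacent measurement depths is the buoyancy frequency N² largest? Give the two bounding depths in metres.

30–70 m

Compute the density gradient over each adjacent pair:
  30–70 m: Δρ/Δz = 1.73/40 = 0.043 kg m⁻⁴
  70–88 m: Δρ/Δz = 0.06/18 = 3.3 × 10⁻³ kg m⁻⁴
  88–109 m: Δρ/Δz = 0.24/21 = 0.011 kg m⁻⁴
The largest gradient is in the 30–70 m interval — the pycnocline.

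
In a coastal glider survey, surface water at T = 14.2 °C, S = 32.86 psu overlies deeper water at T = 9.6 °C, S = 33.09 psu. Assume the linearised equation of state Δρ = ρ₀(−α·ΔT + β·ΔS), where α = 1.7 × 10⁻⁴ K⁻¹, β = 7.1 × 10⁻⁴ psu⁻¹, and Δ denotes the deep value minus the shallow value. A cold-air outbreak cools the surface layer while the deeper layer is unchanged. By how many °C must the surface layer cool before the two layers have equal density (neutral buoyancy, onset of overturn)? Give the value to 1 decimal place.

Neutral buoyancy requires Δρ = 0, i.e. −α(T_deep − T_surf′) + β(S_deep − S_surf) = 0.
T_surf′ = T_deep − (β/α)·ΔS = 9.6 − (7.1 × 10⁻⁴/1.7 × 10⁻⁴)·(+0.23) = 8.639 °C.
Cooling required: 14.2 − (8.639) = 5.561 °C.

5.6 °C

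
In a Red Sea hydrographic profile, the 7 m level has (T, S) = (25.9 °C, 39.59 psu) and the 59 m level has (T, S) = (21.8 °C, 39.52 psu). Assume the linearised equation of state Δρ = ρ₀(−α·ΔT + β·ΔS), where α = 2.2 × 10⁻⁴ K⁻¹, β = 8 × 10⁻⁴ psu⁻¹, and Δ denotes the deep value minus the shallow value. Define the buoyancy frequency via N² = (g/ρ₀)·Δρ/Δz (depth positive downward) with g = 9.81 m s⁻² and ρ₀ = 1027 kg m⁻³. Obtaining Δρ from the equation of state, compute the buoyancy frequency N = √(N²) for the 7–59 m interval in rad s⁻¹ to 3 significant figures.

0.0126 rad s⁻¹

ΔT = -4.1 K, ΔS = -0.07 psu (deep − shallow).
Δρ/ρ₀ = −αΔT + βΔS = 9.02 × 10⁻⁴ − 5.60 × 10⁻⁵ = 8.46 × 10⁻⁴, so Δρ ≈ 0.8688 kg m⁻³.
N² = (g/ρ₀)·Δρ/Δz = g·(Δρ/ρ₀)/Δz = 9.81 × 8.46 × 10⁻⁴ / 52 = 1.5960 × 10⁻⁴ s⁻².
N = √(1.5960 × 10⁻⁴) = 0.012633 rad s⁻¹ ≈ 0.0126 rad s⁻¹.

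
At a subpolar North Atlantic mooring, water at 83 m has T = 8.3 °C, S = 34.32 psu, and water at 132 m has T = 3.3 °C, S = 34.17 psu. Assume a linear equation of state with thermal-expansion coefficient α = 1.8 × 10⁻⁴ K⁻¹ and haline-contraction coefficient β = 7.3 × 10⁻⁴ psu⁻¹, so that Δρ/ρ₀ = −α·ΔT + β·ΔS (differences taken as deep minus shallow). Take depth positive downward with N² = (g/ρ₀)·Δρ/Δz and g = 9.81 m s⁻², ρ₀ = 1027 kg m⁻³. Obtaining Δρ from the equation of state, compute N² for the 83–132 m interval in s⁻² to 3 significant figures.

1.58 × 10⁻⁴ s⁻²

ΔT = -5.0 K, ΔS = -0.15 psu (deep − shallow).
Δρ/ρ₀ = −αΔT + βΔS = 9.00 × 10⁻⁴ − 1.095 × 10⁻⁴ = 7.905 × 10⁻⁴, so Δρ ≈ 0.8118 kg m⁻³.
N² = (g/ρ₀)·Δρ/Δz = g·(Δρ/ρ₀)/Δz = 9.81 × 7.905 × 10⁻⁴ / 49 = 1.5826 × 10⁻⁴ s⁻² ≈ 1.58 × 10⁻⁴ s⁻².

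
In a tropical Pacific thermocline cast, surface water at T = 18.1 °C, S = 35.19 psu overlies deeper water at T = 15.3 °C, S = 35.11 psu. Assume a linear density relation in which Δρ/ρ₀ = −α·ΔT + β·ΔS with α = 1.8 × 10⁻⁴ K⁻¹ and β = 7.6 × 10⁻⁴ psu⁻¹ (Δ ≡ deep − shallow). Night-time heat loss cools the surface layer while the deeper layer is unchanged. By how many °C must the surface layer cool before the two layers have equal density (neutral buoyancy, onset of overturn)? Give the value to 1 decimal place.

2.5 °C

Neutral buoyancy requires Δρ = 0, i.e. −α(T_deep − T_surf′) + β(S_deep − S_surf) = 0.
T_surf′ = T_deep − (β/α)·ΔS = 15.3 − (7.6 × 10⁻⁴/1.8 × 10⁻⁴)·(-0.08) = 15.638 °C.
Cooling required: 18.1 − (15.638) = 2.462 °C.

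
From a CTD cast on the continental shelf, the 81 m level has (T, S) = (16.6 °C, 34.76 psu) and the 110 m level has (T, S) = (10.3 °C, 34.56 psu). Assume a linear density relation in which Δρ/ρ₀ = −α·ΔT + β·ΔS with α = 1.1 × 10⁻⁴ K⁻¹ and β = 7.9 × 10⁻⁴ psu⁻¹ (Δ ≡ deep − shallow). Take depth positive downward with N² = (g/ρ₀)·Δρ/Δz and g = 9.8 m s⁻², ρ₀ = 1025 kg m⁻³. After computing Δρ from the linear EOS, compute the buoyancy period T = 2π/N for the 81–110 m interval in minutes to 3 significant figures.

7.79 min

ΔT = -6.3 K, ΔS = -0.20 psu (deep − shallow).
Δρ/ρ₀ = −αΔT + βΔS = 6.93 × 10⁻⁴ − 1.58 × 10⁻⁴ = 5.35 × 10⁻⁴, so Δρ ≈ 0.5484 kg m⁻³.
N² = (g/ρ₀)·Δρ/Δz = g·(Δρ/ρ₀)/Δz = 9.8 × 5.35 × 10⁻⁴ / 29 = 1.8079 × 10⁻⁴ s⁻².
N = √(1.8079 × 10⁻⁴) = 0.013446 rad s⁻¹ → T = 2π/N = 467.29 s = 7.7882 min ≈ 7.79 min.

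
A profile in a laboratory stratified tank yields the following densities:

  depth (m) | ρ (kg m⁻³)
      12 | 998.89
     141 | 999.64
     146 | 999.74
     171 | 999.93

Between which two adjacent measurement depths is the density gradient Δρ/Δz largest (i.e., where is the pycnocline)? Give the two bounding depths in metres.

Compute the density gradient over each adjacent pair:
  12–141 m: Δρ/Δz = 0.75/129 = 5.8 × 10⁻³ kg m⁻⁴
  141–146 m: Δρ/Δz = 0.10/5 = 0.020 kg m⁻⁴
  146–171 m: Δρ/Δz = 0.19/25 = 7.6 × 10⁻³ kg m⁻⁴
The largest gradient is in the 141–146 m interval — the pycnocline.

141–146 m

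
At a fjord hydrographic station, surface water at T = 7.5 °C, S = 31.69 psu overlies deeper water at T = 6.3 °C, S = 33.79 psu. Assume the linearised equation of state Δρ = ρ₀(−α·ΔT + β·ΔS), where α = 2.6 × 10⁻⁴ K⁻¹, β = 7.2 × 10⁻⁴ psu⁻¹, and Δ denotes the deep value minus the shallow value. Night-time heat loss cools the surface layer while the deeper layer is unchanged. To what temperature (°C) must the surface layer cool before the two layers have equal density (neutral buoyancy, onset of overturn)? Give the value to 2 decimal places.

Neutral buoyancy requires Δρ = 0, i.e. −α(T_deep − T_surf′) + β(S_deep − S_surf) = 0.
T_surf′ = T_deep − (β/α)·ΔS = 6.3 − (7.2 × 10⁻⁴/2.6 × 10⁻⁴)·(+2.10) = 0.4846 °C.
Cooling required: 7.5 − (0.4846) = 7.0154 °C.

0.48 °C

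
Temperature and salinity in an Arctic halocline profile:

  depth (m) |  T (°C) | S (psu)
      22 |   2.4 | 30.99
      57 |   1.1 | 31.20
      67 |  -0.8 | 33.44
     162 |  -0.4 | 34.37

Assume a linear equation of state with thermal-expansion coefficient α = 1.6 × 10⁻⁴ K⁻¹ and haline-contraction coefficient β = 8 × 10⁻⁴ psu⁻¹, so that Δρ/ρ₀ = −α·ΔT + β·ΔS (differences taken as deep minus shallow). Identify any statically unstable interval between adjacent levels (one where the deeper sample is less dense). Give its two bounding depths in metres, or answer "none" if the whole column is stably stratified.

Evaluate Δρ/ρ₀ = −αΔT + βΔS across each adjacent pair:
  22–57 m: −αΔT+βΔS = −(1.6 × 10⁻⁴)(-1.3)+(8 × 10⁻⁴)(+0.21) = 3.8 × 10⁻⁴ → stable
  57–67 m: −αΔT+βΔS = −(1.6 × 10⁻⁴)(-1.9)+(8 × 10⁻⁴)(+2.24) = 2.1 × 10⁻³ → stable
  67–162 m: −αΔT+βΔS = −(1.6 × 10⁻⁴)(+0.4)+(8 × 10⁻⁴)(+0.93) = 6.8 × 10⁻⁴ → stable
Every interval has Δρ > 0: the column is stably stratified throughout.

none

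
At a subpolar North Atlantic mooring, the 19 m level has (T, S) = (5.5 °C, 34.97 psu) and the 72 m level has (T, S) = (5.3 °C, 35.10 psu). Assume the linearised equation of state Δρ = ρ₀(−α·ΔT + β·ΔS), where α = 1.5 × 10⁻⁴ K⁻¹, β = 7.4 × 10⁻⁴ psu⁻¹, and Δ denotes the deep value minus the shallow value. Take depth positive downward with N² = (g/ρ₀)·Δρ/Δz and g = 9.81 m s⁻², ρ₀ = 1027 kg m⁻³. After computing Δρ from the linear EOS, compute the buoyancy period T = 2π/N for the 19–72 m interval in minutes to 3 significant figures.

ΔT = -0.2 K, ΔS = +0.13 psu (deep − shallow).
Δρ/ρ₀ = −αΔT + βΔS = 3.00 × 10⁻⁵ + 9.62 × 10⁻⁵ = 1.262 × 10⁻⁴, so Δρ ≈ 0.1296 kg m⁻³.
N² = (g/ρ₀)·Δρ/Δz = g·(Δρ/ρ₀)/Δz = 9.81 × 1.262 × 10⁻⁴ / 53 = 2.3359 × 10⁻⁵ s⁻².
N = √(2.3359 × 10⁻⁵) = 4.8331 × 10⁻³ rad s⁻¹ → T = 2π/N = 1.3000 × 10³ s = 21.667 min ≈ 21.7 min.

21.7 min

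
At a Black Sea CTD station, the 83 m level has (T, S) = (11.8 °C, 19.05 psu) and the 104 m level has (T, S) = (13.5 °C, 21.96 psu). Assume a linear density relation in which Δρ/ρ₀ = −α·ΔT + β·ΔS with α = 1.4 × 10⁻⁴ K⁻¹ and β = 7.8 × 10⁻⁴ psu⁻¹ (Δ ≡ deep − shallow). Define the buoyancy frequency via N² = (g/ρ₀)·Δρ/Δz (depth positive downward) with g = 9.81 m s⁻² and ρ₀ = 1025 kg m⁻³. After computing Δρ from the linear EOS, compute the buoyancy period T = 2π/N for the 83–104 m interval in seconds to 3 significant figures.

ΔT = +1.7 K, ΔS = +2.91 psu (deep − shallow).
Δρ/ρ₀ = −αΔT + βΔS = -2.38 × 10⁻⁴ + 2.2698 × 10⁻³ = 2.0318 × 10⁻³, so Δρ ≈ 2.083 kg m⁻³.
N² = (g/ρ₀)·Δρ/Δz = g·(Δρ/ρ₀)/Δz = 9.81 × 2.0318 × 10⁻³ / 21 = 9.4914 × 10⁻⁴ s⁻².
N = √(9.4914 × 10⁻⁴) = 0.030808 rad s⁻¹ → T = 2π/N = 203.95 s ≈ 204 s.

204 s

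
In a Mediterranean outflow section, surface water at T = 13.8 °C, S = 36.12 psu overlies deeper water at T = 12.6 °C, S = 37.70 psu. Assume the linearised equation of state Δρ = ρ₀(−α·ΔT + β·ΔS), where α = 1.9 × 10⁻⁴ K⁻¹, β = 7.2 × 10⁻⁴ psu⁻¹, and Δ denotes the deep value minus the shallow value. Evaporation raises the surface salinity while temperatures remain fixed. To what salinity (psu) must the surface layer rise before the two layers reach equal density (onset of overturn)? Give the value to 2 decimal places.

38.02 psu

Neutral buoyancy requires −α(T_deep − T_surf) + β(S_deep − S_surf′) = 0.
S_surf′ = S_deep − (α/β)·ΔT = 37.70 − (1.9 × 10⁻⁴/7.2 × 10⁻⁴)·(-1.2) = 38.0167 psu.
Increase required: 38.0167 − 36.12 = 1.8967 psu.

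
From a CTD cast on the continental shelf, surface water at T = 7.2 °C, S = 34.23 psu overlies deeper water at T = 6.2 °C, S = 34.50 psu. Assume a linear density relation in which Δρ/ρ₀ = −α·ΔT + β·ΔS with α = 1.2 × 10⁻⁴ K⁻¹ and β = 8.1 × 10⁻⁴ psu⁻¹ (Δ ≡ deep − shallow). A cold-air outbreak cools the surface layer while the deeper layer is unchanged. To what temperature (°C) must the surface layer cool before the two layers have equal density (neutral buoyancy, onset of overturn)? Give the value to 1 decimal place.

Neutral buoyancy requires Δρ = 0, i.e. −α(T_deep − T_surf′) + β(S_deep − S_surf) = 0.
T_surf′ = T_deep − (β/α)·ΔS = 6.2 − (8.1 × 10⁻⁴/1.2 × 10⁻⁴)·(+0.27) = 4.378 °C.
Cooling required: 7.2 − (4.378) = 2.822 °C.

4.4 °C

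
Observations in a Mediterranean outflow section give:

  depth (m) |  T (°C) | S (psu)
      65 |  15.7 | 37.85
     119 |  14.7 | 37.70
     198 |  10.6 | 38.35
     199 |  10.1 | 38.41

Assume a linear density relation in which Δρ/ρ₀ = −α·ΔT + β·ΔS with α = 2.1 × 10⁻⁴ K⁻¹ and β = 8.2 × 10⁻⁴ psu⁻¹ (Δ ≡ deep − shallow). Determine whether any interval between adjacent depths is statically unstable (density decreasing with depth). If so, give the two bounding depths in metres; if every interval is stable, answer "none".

none

Evaluate Δρ/ρ₀ = −αΔT + βΔS across each adjacent pair:
  65–119 m: −αΔT+βΔS = −(2.1 × 10⁻⁴)(-1.0)+(8.2 × 10⁻⁴)(-0.15) = 8.7 × 10⁻⁵ → stable
  119–198 m: −αΔT+βΔS = −(2.1 × 10⁻⁴)(-4.1)+(8.2 × 10⁻⁴)(+0.65) = 1.4 × 10⁻³ → stable
  198–199 m: −αΔT+βΔS = −(2.1 × 10⁻⁴)(-0.5)+(8.2 × 10⁻⁴)(+0.06) = 1.5 × 10⁻⁴ → stable
Every interval has Δρ > 0: the column is stably stratified throughout.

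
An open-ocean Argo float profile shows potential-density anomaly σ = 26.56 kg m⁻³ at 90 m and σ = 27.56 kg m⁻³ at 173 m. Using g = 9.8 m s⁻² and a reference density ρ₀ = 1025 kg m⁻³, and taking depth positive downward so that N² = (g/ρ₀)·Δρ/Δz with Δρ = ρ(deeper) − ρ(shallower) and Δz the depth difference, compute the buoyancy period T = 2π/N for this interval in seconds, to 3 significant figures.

Δρ = 1027.56 − 1026.56 = 1.00 kg m⁻³ over Δz = 173 − 90 = 83 m.
N² = (9.8/1025) × (1.00/83) = 1.1519 × 10⁻⁴ s⁻².
N = √(1.1519 × 10⁻⁴) = 0.010733 rad s⁻¹, so T = 2π/N = 585.41 s ≈ 585 s.
Since Δρ > 0 the layer is stably stratified.

585 s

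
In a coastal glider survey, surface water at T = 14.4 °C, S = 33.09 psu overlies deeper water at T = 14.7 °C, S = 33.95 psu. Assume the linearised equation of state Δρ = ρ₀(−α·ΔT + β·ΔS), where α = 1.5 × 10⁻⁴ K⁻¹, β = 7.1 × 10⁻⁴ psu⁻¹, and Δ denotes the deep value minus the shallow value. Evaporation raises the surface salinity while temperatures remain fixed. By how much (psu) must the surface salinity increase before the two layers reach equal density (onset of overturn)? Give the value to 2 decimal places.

Neutral buoyancy requires −α(T_deep − T_surf) + β(S_deep − S_surf′) = 0.
S_surf′ = S_deep − (α/β)·ΔT = 33.95 − (1.5 × 10⁻⁴/7.1 × 10⁻⁴)·(+0.3) = 33.8866 psu.
Increase required: 33.8866 − 33.09 = 0.7966 psu.

0.80 psu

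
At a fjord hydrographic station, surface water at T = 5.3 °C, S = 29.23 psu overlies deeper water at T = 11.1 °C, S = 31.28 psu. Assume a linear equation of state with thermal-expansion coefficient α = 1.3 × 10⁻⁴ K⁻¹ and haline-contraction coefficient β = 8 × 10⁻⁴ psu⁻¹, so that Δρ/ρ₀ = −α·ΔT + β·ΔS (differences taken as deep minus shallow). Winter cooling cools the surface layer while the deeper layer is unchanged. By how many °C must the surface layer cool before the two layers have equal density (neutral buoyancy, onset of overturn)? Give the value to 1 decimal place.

6.8 °C

Neutral buoyancy requires Δρ = 0, i.e. −α(T_deep − T_surf′) + β(S_deep − S_surf) = 0.
T_surf′ = T_deep − (β/α)·ΔS = 11.1 − (8 × 10⁻⁴/1.3 × 10⁻⁴)·(+2.05) = -1.515 °C.
Cooling required: 5.3 − (-1.515) = 6.815 °C.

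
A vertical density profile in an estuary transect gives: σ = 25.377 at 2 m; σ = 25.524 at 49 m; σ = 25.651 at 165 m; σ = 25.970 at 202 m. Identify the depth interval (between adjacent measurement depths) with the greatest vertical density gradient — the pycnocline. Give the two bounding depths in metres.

Compute the density gradient over each adjacent pair:
  2–49 m: Δρ/Δz = 0.147/47 = 3.1 × 10⁻³ kg m⁻⁴
  49–165 m: Δρ/Δz = 0.127/116 = 1.1 × 10⁻³ kg m⁻⁴
  165–202 m: Δρ/Δz = 0.319/37 = 8.6 × 10⁻³ kg m⁻⁴
The largest gradient is in the 165–202 m interval — the pycnocline.

165–202 m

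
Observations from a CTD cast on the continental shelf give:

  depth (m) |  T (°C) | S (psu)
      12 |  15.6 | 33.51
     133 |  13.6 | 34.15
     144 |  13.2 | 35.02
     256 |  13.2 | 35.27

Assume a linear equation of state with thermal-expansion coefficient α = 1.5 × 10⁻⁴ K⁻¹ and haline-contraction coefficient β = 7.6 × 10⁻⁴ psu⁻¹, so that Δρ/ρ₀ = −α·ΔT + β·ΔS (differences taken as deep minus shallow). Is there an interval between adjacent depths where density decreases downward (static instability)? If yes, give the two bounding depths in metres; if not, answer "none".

Evaluate Δρ/ρ₀ = −αΔT + βΔS across each adjacent pair:
  12–133 m: −αΔT+βΔS = −(1.5 × 10⁻⁴)(-2.0)+(7.6 × 10⁻⁴)(+0.64) = 7.9 × 10⁻⁴ → stable
  133–144 m: −αΔT+βΔS = −(1.5 × 10⁻⁴)(-0.4)+(7.6 × 10⁻⁴)(+0.87) = 7.2 × 10⁻⁴ → stable
  144–256 m: −αΔT+βΔS = −(1.5 × 10⁻⁴)(+0.0)+(7.6 × 10⁻⁴)(+0.25) = 1.9 × 10⁻⁴ → stable
Every interval has Δρ > 0: the column is stably stratified throughout.

none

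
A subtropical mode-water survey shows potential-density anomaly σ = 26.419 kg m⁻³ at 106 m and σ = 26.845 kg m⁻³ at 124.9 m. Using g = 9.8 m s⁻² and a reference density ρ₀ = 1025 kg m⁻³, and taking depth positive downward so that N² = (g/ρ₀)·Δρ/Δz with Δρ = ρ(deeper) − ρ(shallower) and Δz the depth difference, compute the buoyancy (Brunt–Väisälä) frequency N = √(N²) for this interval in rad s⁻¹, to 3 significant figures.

0.0147 rad s⁻¹

Δρ = 1026.845 − 1026.419 = 0.426 kg m⁻³ over Δz = 124.9 − 106 = 18.9 m.
N² = (9.8/1025) × (0.426/18.9) = 2.1550 × 10⁻⁴ s⁻².
N = √(2.1550 × 10⁻⁴) = 0.014680 rad s⁻¹ ≈ 0.0147 rad s⁻¹.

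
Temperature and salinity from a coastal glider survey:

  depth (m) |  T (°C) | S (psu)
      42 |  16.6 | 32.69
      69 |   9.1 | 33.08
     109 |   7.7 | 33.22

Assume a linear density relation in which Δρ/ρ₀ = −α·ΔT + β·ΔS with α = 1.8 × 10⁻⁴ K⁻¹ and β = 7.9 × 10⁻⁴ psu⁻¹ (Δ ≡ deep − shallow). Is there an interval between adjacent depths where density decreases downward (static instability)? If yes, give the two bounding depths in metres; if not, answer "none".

Evaluate Δρ/ρ₀ = −αΔT + βΔS across each adjacent pair:
  42–69 m: −αΔT+βΔS = −(1.8 × 10⁻⁴)(-7.5)+(7.9 × 10⁻⁴)(+0.39) = 1.7 × 10⁻³ → stable
  69–109 m: −αΔT+βΔS = −(1.8 × 10⁻⁴)(-1.4)+(7.9 × 10⁻⁴)(+0.14) = 3.6 × 10⁻⁴ → stable
Every interval has Δρ > 0: the column is stably stratified throughout.

none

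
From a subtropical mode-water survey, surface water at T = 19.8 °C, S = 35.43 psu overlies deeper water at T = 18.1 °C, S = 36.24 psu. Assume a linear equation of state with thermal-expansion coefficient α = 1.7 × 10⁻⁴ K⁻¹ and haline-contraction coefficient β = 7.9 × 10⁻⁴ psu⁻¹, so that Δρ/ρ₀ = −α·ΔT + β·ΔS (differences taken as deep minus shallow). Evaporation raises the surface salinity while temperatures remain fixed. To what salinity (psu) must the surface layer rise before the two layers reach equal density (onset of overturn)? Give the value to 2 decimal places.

36.61 psu

Neutral buoyancy requires −α(T_deep − T_surf) + β(S_deep − S_surf′) = 0.
S_surf′ = S_deep − (α/β)·ΔT = 36.24 − (1.7 × 10⁻⁴/7.9 × 10⁻⁴)·(-1.7) = 36.6058 psu.
Increase required: 36.6058 − 35.43 = 1.1758 psu.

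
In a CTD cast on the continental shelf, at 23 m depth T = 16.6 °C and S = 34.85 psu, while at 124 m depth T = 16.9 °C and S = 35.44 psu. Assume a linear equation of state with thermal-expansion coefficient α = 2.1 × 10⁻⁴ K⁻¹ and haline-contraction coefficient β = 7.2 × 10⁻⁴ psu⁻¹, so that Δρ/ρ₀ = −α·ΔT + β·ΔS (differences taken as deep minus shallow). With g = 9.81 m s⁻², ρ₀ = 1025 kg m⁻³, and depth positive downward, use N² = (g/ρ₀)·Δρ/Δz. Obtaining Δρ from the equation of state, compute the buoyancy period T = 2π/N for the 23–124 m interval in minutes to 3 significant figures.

17.7 min

ΔT = +0.3 K, ΔS = +0.59 psu (deep − shallow).
Δρ/ρ₀ = −αΔT + βΔS = -6.30 × 10⁻⁵ + 4.248 × 10⁻⁴ = 3.618 × 10⁻⁴, so Δρ ≈ 0.3708 kg m⁻³.
N² = (g/ρ₀)·Δρ/Δz = g·(Δρ/ρ₀)/Δz = 9.81 × 3.618 × 10⁻⁴ / 101 = 3.5141 × 10⁻⁵ s⁻².
N = √(3.5141 × 10⁻⁵) = 5.9280 × 10⁻³ rad s⁻¹ → T = 2π/N = 1.0599 × 10³ s = 17.665 min ≈ 17.7 min.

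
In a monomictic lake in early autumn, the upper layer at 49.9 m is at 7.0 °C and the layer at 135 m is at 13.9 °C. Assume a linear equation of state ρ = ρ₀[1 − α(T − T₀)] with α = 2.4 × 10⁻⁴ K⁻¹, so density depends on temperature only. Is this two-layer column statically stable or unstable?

ΔT = 13.9 − 7.0 = +6.9 K, so Δρ/ρ₀ = −αΔT = -1.656 × 10⁻³.
Δρ/ρ₀ < 0, so Δρ < 0: deeper water is lighter → statically unstable; the column would overturn.

unstable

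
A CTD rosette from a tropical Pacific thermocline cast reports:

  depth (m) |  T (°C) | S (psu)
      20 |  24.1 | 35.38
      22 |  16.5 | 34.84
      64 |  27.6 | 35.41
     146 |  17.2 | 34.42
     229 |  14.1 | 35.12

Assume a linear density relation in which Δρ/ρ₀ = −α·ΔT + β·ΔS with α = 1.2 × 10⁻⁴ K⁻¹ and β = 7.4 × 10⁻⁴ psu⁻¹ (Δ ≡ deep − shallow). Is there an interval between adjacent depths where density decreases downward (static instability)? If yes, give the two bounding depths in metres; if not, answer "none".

22–64 m

Evaluate Δρ/ρ₀ = −αΔT + βΔS across each adjacent pair:
  20–22 m: −αΔT+βΔS = −(1.2 × 10⁻⁴)(-7.6)+(7.4 × 10⁻⁴)(-0.54) = 5.1 × 10⁻⁴ → stable
  22–64 m: −αΔT+βΔS = −(1.2 × 10⁻⁴)(+11.1)+(7.4 × 10⁻⁴)(+0.57) = -9.1 × 10⁻⁴ → UNSTABLE
  64–146 m: −αΔT+βΔS = −(1.2 × 10⁻⁴)(-10.4)+(7.4 × 10⁻⁴)(-0.99) = 5.2 × 10⁻⁴ → stable
  146–229 m: −αΔT+βΔS = −(1.2 × 10⁻⁴)(-3.1)+(7.4 × 10⁻⁴)(+0.70) = 8.9 × 10⁻⁴ → stable
The 22–64 m interval has Δρ < 0: lighter water underlies denser water.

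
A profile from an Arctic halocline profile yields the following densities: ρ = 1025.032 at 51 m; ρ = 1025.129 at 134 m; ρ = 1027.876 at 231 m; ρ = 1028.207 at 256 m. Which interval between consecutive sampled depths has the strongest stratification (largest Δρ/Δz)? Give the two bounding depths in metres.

134–231 m

Compute the density gradient over each adjacent pair:
  51–134 m: Δρ/Δz = 0.097/83 = 1.2 × 10⁻³ kg m⁻⁴
  134–231 m: Δρ/Δz = 2.747/97 = 0.028 kg m⁻⁴
  231–256 m: Δρ/Δz = 0.331/25 = 0.013 kg m⁻⁴
The largest gradient is in the 134–231 m interval — the pycnocline.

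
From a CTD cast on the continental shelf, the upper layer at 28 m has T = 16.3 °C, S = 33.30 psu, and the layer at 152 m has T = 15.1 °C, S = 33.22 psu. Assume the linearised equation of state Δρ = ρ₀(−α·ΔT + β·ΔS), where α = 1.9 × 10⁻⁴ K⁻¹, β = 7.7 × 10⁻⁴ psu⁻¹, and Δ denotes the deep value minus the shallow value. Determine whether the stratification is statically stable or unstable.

stable

ΔT = 15.1 − 16.3 = -1.2 K and ΔS = 33.22 − 33.30 = -0.08 psu (deep − shallow).
−αΔT = 2.28 × 10⁻⁴; βΔS = -6.16 × 10⁻⁵; sum Δρ/ρ₀ = 1.664 × 10⁻⁴.
Δρ/ρ₀ > 0, so Δρ > 0: deeper water is denser → statically stable.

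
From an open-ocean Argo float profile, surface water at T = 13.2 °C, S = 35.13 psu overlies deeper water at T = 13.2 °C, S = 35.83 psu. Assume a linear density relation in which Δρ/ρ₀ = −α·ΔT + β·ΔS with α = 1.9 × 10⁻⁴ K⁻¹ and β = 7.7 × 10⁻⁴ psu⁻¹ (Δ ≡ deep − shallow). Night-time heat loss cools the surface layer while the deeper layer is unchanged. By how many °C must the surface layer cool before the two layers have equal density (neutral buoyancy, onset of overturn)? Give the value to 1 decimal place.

Neutral buoyancy requires Δρ = 0, i.e. −α(T_deep − T_surf′) + β(S_deep − S_surf) = 0.
T_surf′ = T_deep − (β/α)·ΔS = 13.2 − (7.7 × 10⁻⁴/1.9 × 10⁻⁴)·(+0.70) = 10.363 °C.
Cooling required: 13.2 − (10.363) = 2.837 °C.

2.8 °C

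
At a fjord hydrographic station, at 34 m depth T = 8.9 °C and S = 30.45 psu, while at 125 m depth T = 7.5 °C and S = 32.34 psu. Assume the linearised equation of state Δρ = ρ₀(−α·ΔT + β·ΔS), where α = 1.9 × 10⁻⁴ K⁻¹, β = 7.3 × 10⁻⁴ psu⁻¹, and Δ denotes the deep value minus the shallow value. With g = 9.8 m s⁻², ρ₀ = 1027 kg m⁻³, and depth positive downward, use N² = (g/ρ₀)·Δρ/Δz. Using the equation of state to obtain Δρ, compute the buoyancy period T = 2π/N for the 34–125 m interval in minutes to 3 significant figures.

ΔT = -1.4 K, ΔS = +1.89 psu (deep − shallow).
Δρ/ρ₀ = −αΔT + βΔS = 2.66 × 10⁻⁴ + 1.3797 × 10⁻³ = 1.6457 × 10⁻³, so Δρ ≈ 1.690 kg m⁻³.
N² = (g/ρ₀)·Δρ/Δz = g·(Δρ/ρ₀)/Δz = 9.8 × 1.6457 × 10⁻³ / 91 = 1.7723 × 10⁻⁴ s⁻².
N = √(1.7723 × 10⁻⁴) = 0.013313 rad s⁻¹ → T = 2π/N = 471.96 s = 7.8660 min ≈ 7.87 min.

7.87 min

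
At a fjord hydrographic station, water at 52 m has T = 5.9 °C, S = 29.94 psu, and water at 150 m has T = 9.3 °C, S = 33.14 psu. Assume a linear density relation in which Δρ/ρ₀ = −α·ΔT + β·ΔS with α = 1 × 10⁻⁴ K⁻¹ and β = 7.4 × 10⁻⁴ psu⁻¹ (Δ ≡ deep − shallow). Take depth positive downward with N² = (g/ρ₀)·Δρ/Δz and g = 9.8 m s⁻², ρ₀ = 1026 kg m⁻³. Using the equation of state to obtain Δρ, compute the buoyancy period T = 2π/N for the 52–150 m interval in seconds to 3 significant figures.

ΔT = +3.4 K, ΔS = +3.20 psu (deep − shallow).
Δρ/ρ₀ = −αΔT + βΔS = -3.40 × 10⁻⁴ + 2.368 × 10⁻³ = 2.028 × 10⁻³, so Δρ ≈ 2.081 kg m⁻³.
N² = (g/ρ₀)·Δρ/Δz = g·(Δρ/ρ₀)/Δz = 9.8 × 2.028 × 10⁻³ / 98 = 2.0280 × 10⁻⁴ s⁻².
N = √(2.0280 × 10⁻⁴) = 0.014241 rad s⁻¹ → T = 2π/N = 441.20 s ≈ 441 s.

441 s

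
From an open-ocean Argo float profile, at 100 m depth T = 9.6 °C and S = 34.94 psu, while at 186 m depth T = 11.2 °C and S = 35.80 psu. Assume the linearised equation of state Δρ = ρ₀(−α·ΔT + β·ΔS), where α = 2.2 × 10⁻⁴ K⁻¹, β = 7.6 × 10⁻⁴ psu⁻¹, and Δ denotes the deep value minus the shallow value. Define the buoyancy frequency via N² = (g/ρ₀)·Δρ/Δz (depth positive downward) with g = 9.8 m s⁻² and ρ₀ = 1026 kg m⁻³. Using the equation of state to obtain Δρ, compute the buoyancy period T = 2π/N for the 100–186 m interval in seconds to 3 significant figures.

ΔT = +1.6 K, ΔS = +0.86 psu (deep − shallow).
Δρ/ρ₀ = −αΔT + βΔS = -3.52 × 10⁻⁴ + 6.536 × 10⁻⁴ = 3.016 × 10⁻⁴, so Δρ ≈ 0.3094 kg m⁻³.
N² = (g/ρ₀)·Δρ/Δz = g·(Δρ/ρ₀)/Δz = 9.8 × 3.016 × 10⁻⁴ / 86 = 3.4368 × 10⁻⁵ s⁻².
N = √(3.4368 × 10⁻⁵) = 5.8624 × 10⁻³ rad s⁻¹ → T = 2π/N = 1.0718 × 10³ s ≈ 1.07 × 10³ s.

1.07 × 10³ s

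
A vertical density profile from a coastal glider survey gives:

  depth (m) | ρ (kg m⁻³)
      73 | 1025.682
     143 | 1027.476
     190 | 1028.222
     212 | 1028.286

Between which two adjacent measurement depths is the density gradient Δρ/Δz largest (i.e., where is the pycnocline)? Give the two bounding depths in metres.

73–143 m

Compute the density gradient over each adjacent pair:
  73–143 m: Δρ/Δz = 1.794/70 = 0.026 kg m⁻⁴
  143–190 m: Δρ/Δz = 0.746/47 = 0.016 kg m⁻⁴
  190–212 m: Δρ/Δz = 0.064/22 = 2.9 × 10⁻³ kg m⁻⁴
The largest gradient is in the 73–143 m interval — the pycnocline.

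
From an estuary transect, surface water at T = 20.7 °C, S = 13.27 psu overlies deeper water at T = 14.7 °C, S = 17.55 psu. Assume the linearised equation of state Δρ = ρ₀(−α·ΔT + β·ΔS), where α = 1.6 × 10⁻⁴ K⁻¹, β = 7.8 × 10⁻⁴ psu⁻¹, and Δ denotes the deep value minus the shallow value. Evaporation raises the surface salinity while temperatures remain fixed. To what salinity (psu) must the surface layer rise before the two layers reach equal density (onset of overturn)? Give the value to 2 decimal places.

18.78 psu

Neutral buoyancy requires −α(T_deep − T_surf) + β(S_deep − S_surf′) = 0.
S_surf′ = S_deep − (α/β)·ΔT = 17.55 − (1.6 × 10⁻⁴/7.8 × 10⁻⁴)·(-6.0) = 18.7808 psu.
Increase required: 18.7808 − 13.27 = 5.5108 psu.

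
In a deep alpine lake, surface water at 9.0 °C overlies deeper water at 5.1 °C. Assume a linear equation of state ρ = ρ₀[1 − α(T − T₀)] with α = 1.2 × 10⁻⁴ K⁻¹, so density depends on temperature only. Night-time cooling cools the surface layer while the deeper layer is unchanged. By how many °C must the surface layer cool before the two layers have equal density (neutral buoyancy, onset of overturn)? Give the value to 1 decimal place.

3.9 °C

With temperature the only control, equal density requires T_surf′ = T_deep.
T_surf′ = 5.1 °C.
Cooling required: 9.0 − 5.1 = 3.9 °C.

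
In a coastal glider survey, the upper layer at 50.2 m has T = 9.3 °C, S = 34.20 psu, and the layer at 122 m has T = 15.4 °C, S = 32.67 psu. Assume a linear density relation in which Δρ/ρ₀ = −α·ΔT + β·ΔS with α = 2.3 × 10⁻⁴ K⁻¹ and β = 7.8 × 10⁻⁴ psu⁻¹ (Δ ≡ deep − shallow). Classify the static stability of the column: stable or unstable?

unstable

ΔT = 15.4 − 9.3 = +6.1 K and ΔS = 32.67 − 34.20 = -1.53 psu (deep − shallow).
−αΔT = -1.403 × 10⁻³; βΔS = -1.1934 × 10⁻³; sum Δρ/ρ₀ = -2.5964 × 10⁻³.
Δρ/ρ₀ < 0, so Δρ < 0: deeper water is lighter → statically unstable; the column would overturn.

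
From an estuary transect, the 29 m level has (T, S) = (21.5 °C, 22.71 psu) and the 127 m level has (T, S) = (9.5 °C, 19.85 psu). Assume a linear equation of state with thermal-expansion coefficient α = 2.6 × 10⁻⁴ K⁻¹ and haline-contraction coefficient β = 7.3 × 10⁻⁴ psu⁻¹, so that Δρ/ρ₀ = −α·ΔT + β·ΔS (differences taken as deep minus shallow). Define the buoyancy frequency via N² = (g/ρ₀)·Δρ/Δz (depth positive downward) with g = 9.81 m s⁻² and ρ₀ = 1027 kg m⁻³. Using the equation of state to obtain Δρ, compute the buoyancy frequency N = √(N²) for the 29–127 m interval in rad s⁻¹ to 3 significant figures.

0.0102 rad s⁻¹

ΔT = -12.0 K, ΔS = -2.86 psu (deep − shallow).
Δρ/ρ₀ = −αΔT + βΔS = 3.12 × 10⁻³ − 2.0878 × 10⁻³ = 1.0322 × 10⁻³, so Δρ ≈ 1.060 kg m⁻³.
N² = (g/ρ₀)·Δρ/Δz = g·(Δρ/ρ₀)/Δz = 9.81 × 1.0322 × 10⁻³ / 98 = 1.0333 × 10⁻⁴ s⁻².
N = √(1.0333 × 10⁻⁴) = 0.010165 rad s⁻¹ ≈ 0.0102 rad s⁻¹.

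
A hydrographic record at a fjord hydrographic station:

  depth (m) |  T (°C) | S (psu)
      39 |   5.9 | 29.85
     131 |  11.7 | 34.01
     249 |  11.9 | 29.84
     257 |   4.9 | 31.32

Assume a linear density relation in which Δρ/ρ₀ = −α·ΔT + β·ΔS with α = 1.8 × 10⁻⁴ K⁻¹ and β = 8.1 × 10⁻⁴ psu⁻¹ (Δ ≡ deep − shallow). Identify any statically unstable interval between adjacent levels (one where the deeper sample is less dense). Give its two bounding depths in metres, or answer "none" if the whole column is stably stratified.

Evaluate Δρ/ρ₀ = −αΔT + βΔS across each adjacent pair:
  39–131 m: −αΔT+βΔS = −(1.8 × 10⁻⁴)(+5.8)+(8.1 × 10⁻⁴)(+4.16) = 2.3 × 10⁻³ → stable
  131–249 m: −αΔT+βΔS = −(1.8 × 10⁻⁴)(+0.2)+(8.1 × 10⁻⁴)(-4.17) = -3.4 × 10⁻³ → UNSTABLE
  249–257 m: −αΔT+βΔS = −(1.8 × 10⁻⁴)(-7.0)+(8.1 × 10⁻⁴)(+1.48) = 2.5 × 10⁻³ → stable
The 131–249 m interval has Δρ < 0: lighter water underlies denser water.

131–249 m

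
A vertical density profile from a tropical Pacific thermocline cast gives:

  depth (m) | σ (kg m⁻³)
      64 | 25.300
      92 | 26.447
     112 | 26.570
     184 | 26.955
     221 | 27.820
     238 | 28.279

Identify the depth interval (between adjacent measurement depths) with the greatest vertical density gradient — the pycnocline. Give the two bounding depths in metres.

64–92 m

Compute the density gradient over each adjacent pair:
  64–92 m: Δρ/Δz = 1.147/28 = 0.041 kg m⁻⁴
  92–112 m: Δρ/Δz = 0.123/20 = 6.2 × 10⁻³ kg m⁻⁴
  112–184 m: Δρ/Δz = 0.385/72 = 5.3 × 10⁻³ kg m⁻⁴
  184–221 m: Δρ/Δz = 0.865/37 = 0.023 kg m⁻⁴
  221–238 m: Δρ/Δz = 0.459/17 = 0.027 kg m⁻⁴
The largest gradient is in the 64–92 m interval — the pycnocline.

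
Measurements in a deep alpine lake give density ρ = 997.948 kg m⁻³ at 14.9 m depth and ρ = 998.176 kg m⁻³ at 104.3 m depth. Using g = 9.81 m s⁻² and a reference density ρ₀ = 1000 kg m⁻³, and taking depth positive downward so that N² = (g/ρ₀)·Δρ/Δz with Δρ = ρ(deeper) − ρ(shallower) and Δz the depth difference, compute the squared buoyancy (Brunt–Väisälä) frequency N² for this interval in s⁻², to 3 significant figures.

2.50 × 10⁻⁵ s⁻²

Δρ = 998.176 − 997.948 = 0.228 kg m⁻³ over Δz = 104.3 − 14.9 = 89.4 m.
N² = (9.81/1000) × (0.228/89.4) = 2.5019 × 10⁻⁵ s⁻² ≈ 2.50 × 10⁻⁵ s⁻².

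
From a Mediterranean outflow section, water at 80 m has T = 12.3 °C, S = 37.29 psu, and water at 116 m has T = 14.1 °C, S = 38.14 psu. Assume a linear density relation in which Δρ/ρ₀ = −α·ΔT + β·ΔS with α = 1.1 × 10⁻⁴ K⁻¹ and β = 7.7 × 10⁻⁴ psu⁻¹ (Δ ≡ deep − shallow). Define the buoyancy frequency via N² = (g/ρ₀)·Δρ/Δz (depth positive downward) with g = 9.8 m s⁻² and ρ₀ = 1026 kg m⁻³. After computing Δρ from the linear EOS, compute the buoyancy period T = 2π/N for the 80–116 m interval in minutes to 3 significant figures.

ΔT = +1.8 K, ΔS = +0.85 psu (deep − shallow).
Δρ/ρ₀ = −αΔT + βΔS = -1.98 × 10⁻⁴ + 6.545 × 10⁻⁴ = 4.565 × 10⁻⁴, so Δρ ≈ 0.4684 kg m⁻³.
N² = (g/ρ₀)·Δρ/Δz = g·(Δρ/ρ₀)/Δz = 9.8 × 4.565 × 10⁻⁴ / 36 = 1.2427 × 10⁻⁴ s⁻².
N = √(1.2427 × 10⁻⁴) = 0.011148 rad s⁻¹ → T = 2π/N = 563.62 s = 9.3937 min ≈ 9.39 min.

9.39 min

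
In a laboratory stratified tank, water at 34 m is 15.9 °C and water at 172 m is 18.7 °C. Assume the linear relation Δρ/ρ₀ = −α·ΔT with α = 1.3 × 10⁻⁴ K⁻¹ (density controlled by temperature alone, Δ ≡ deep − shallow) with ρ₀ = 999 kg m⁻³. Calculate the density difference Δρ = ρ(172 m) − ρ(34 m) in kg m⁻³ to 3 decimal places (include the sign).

-0.364 kg m⁻³

ΔT = +2.8 K, Δρ/ρ₀ = −αΔT = -3.64 × 10⁻⁴.
Δρ = 999 × (-3.64 × 10⁻⁴) = -0.364 kg m⁻³.
Negative Δρ: lighter below, statically unstable.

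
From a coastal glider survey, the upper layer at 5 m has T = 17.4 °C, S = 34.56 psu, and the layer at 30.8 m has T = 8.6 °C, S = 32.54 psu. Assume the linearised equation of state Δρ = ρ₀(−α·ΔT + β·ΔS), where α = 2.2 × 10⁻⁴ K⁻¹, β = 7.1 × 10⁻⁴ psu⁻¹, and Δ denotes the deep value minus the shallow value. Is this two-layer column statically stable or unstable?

stable

ΔT = 8.6 − 17.4 = -8.8 K and ΔS = 32.54 − 34.56 = -2.02 psu (deep − shallow).
−αΔT = 1.936 × 10⁻³; βΔS = -1.4342 × 10⁻³; sum Δρ/ρ₀ = 5.018 × 10⁻⁴.
Δρ/ρ₀ > 0, so Δρ > 0: deeper water is denser → statically stable.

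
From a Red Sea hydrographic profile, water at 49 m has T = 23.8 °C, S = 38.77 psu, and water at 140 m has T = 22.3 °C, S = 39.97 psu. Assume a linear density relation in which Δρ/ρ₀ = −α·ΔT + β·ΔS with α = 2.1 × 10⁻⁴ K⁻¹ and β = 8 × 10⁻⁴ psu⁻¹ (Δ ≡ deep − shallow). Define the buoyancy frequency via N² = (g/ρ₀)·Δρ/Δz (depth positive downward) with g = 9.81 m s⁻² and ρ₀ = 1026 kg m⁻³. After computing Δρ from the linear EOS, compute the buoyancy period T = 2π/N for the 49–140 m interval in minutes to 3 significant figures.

8.93 min

ΔT = -1.5 K, ΔS = +1.20 psu (deep − shallow).
Δρ/ρ₀ = −αΔT + βΔS = 3.15 × 10⁻⁴ + 9.60 × 10⁻⁴ = 1.275 × 10⁻³, so Δρ ≈ 1.308 kg m⁻³.
N² = (g/ρ₀)·Δρ/Δz = g·(Δρ/ρ₀)/Δz = 9.81 × 1.275 × 10⁻³ / 91 = 1.3745 × 10⁻⁴ s⁻².
N = √(1.3745 × 10⁻⁴) = 0.011724 rad s⁻¹ → T = 2π/N = 535.93 s = 8.9322 min ≈ 8.93 min.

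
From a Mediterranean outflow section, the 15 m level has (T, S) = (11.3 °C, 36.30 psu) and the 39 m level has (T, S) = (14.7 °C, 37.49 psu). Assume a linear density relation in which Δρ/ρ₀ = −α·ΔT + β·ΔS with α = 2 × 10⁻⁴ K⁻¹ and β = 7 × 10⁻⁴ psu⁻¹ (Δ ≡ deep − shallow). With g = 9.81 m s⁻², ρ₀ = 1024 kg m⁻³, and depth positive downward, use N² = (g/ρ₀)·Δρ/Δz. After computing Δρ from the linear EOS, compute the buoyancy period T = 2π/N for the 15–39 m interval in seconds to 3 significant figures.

795 s

ΔT = +3.4 K, ΔS = +1.19 psu (deep − shallow).
Δρ/ρ₀ = −αΔT + βΔS = -6.80 × 10⁻⁴ + 8.33 × 10⁻⁴ = 1.53 × 10⁻⁴, so Δρ ≈ 0.1567 kg m⁻³.
N² = (g/ρ₀)·Δρ/Δz = g·(Δρ/ρ₀)/Δz = 9.81 × 1.53 × 10⁻⁴ / 24 = 6.2539 × 10⁻⁵ s⁻².
N = √(6.2539 × 10⁻⁵) = 7.9082 × 10⁻³ rad s⁻¹ → T = 2π/N = 794.52 s ≈ 795 s.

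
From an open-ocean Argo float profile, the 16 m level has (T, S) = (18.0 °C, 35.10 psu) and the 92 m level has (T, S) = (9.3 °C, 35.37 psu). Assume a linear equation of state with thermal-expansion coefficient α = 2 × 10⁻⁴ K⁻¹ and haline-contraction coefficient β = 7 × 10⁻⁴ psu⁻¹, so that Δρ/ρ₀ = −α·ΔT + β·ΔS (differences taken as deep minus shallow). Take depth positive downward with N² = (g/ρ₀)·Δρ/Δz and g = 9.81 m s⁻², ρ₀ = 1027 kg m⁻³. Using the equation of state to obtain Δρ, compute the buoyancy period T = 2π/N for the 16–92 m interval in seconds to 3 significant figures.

398 s

ΔT = -8.7 K, ΔS = +0.27 psu (deep − shallow).
Δρ/ρ₀ = −αΔT + βΔS = 1.74 × 10⁻³ + 1.89 × 10⁻⁴ = 1.929 × 10⁻³, so Δρ ≈ 1.981 kg m⁻³.
N² = (g/ρ₀)·Δρ/Δz = g·(Δρ/ρ₀)/Δz = 9.81 × 1.929 × 10⁻³ / 76 = 2.4899 × 10⁻⁴ s⁻².
N = √(2.4899 × 10⁻⁴) = 0.015779 rad s⁻¹ → T = 2π/N = 398.20 s ≈ 398 s.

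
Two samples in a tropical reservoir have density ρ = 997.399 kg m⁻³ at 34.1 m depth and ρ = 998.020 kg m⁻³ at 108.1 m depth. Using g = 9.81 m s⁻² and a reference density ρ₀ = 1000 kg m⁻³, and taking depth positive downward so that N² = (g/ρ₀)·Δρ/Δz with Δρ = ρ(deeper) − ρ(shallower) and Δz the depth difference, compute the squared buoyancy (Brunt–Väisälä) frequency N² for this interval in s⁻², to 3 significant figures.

8.23 × 10⁻⁵ s⁻²

Δρ = 998.020 − 997.399 = 0.621 kg m⁻³ over Δz = 108.1 − 34.1 = 74 m.
N² = (9.81/1000) × (0.621/74) = 8.2324 × 10⁻⁵ s⁻² ≈ 8.23 × 10⁻⁵ s⁻².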